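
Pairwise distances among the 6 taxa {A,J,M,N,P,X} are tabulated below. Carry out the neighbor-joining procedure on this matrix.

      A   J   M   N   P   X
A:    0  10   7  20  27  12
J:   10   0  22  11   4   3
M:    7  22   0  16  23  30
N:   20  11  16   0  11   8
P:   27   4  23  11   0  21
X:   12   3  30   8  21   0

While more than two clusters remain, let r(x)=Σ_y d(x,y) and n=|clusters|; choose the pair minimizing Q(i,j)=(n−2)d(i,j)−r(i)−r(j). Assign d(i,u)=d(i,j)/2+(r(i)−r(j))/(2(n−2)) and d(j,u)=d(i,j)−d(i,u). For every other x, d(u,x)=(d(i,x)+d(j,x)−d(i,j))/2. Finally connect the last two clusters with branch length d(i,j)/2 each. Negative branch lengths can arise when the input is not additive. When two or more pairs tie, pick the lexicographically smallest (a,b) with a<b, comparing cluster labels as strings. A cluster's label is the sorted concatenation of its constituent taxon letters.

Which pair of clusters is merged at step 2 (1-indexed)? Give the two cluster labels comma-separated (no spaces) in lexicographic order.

1. join A+M (d=7, Q=-146) ⇒ AM; edges |A|=3/4, |M|=25/4
  updated: d(AM,J)=25/2, d(AM,N)=29/2, d(AM,P)=43/2, d(AM,X)=35/2
2. join J+P (d=4, Q=-76) ⇒ JP; edges |J|=-5/2, |P|=13/2
  updated: d(AM,JP)=15, d(JP,N)=9, d(JP,X)=10
3. join AM+JP (d=15, Q=-51) ⇒ AJMP; edges |AM|=43/4, |JP|=17/4
  updated: d(AJMP,N)=17/4, d(AJMP,X)=25/4
4. join AJMP+N (d=17/4, Q=-37/2) ⇒ AJMNP; edges |AJMP|=5/4, |N|=3
  updated: d(AJMNP,X)=5
5. join AJMNP+X (d=5) ⇒ AJMNPX; edges |AJMNP|=5/2, |X|=5/2
final tree: ((((A:3/4,M:25/4):43/4,(J:-5/2,P:13/2):17/4):5/4,N:3):5/2,X:5/2)
total length: 141/4

J,P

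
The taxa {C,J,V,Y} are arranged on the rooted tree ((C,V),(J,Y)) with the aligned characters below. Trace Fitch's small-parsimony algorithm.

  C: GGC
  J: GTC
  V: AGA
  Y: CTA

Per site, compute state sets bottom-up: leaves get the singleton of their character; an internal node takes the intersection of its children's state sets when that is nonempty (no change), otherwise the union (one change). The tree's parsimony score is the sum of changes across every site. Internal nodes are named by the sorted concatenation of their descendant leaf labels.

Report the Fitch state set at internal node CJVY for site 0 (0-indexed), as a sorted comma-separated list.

[col 0] CV: children C:{G}, V:{A} ∪→ {A,G}; cost 1
[col 0] JY: children J:{G}, Y:{C} ∪→ {C,G}; cost 1
[col 0] CJVY: children CV:{A,G}, JY:{C,G} ∩→ {G}; cost 0
[col 1] CV: children C:{G}, V:{G} ∩→ {G}; cost 0
[col 1] JY: children J:{T}, Y:{T} ∩→ {T}; cost 0
[col 1] CJVY: children CV:{G}, JY:{T} ∪→ {G,T}; cost 1
[col 2] CV: children C:{C}, V:{A} ∪→ {A,C}; cost 1
[col 2] JY: children J:{C}, Y:{A} ∪→ {A,C}; cost 1
[col 2] CJVY: children CV:{A,C}, JY:{A,C} ∩→ {A,C}; cost 0
per-site changes: [2, 1, 2]; total = 5

G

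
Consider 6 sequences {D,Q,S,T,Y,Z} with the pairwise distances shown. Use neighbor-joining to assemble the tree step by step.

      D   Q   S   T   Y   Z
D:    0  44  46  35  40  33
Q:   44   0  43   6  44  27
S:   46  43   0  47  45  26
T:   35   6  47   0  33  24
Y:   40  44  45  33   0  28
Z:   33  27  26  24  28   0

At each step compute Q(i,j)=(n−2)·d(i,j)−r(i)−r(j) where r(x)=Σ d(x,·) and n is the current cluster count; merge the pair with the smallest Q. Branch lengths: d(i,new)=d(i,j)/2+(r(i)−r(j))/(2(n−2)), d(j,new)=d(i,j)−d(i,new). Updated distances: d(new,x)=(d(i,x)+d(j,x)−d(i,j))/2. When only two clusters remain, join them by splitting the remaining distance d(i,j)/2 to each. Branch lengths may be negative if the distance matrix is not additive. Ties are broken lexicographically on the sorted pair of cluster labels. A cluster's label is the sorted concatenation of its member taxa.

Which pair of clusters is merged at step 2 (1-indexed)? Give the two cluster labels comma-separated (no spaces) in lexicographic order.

S,Z

step 1: merge (Q,T) at d=6, Q=-285; branch lengths Q→43/8, T→5/8; new cluster QT
  updated: d(D,QT)=73/2, d(QT,S)=42, d(QT,Y)=71/2, d(QT,Z)=45/2
step 2: merge (S,Z) at d=26, Q=-381/2; branch lengths S→85/4, Z→19/4; new cluster SZ
  updated: d(D,SZ)=53/2, d(QT,SZ)=77/4, d(SZ,Y)=47/2
step 3: merge (D,Y) at d=40, Q=-122; branch lengths D→21, Y→19; new cluster DY
  updated: d(DY,QT)=16, d(DY,SZ)=5
step 4: merge (DY,QT) at d=16, Q=-161/4; branch lengths DY→7/8, QT→121/8; new cluster DQTY
  updated: d(DQTY,SZ)=33/8
step 5: merge (DQTY,SZ) at d=33/8; branch lengths DQTY→33/16, SZ→33/16; new cluster DQSTYZ
final tree: (((D:21,Y:19):7/8,(Q:43/8,T:5/8):121/8):33/16,(S:85/4,Z:19/4):33/16)
total length: 737/8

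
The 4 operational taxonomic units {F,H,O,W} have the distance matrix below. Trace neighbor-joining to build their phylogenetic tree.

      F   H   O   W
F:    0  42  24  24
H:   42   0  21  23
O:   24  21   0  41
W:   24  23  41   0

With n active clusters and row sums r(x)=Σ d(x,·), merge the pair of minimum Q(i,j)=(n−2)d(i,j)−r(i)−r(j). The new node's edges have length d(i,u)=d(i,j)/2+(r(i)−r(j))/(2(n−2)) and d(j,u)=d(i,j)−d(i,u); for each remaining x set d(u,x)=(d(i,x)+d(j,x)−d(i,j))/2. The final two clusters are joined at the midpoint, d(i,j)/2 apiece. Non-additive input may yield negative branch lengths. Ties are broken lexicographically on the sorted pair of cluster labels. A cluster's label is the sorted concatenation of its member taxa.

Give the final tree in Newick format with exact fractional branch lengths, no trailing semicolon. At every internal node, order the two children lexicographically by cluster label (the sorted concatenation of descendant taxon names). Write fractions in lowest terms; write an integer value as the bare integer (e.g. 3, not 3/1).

1. join F+W (d=24, Q=-130) ⇒ FW; edges |F|=25/2, |W|=23/2
  updated: d(FW,H)=41/2, d(FW,O)=41/2
2. join FW+H (d=41/2, Q=-62) ⇒ FHW; edges |FW|=10, |H|=21/2
  updated: d(FHW,O)=21/2
3. join FHW+O (d=21/2) ⇒ FHOW; edges |FHW|=21/4, |O|=21/4
final tree: (((F:25/2,W:23/2):10,H:21/2):21/4,O:21/4)
total length: 55

(((F:25/2,W:23/2):10,H:21/2):21/4,O:21/4)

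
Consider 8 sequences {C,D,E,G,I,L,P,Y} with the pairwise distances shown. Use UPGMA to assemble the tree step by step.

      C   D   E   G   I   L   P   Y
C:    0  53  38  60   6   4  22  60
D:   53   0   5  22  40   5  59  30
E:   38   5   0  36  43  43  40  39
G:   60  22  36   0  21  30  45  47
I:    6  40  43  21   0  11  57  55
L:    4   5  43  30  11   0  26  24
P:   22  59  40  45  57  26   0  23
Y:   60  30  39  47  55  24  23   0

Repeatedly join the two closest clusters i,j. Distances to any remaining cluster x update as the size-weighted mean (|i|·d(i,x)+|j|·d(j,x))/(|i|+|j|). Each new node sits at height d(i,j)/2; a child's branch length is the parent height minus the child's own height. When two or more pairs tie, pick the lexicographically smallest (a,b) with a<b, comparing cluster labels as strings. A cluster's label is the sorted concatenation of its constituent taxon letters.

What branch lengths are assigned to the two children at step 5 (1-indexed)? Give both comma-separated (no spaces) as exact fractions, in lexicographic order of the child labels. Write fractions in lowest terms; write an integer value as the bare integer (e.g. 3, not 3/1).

12,29/2

1. join C+L (d=4) ⇒ CL; edges |C|=2, |L|=2
  updated: d(CL,D)=29, d(CL,E)=81/2, d(CL,G)=45, d(CL,I)=17/2, d(CL,P)=24, d(CL,Y)=42
2. join D+E (d=5) ⇒ DE; edges |D|=5/2, |E|=5/2
  updated: d(CL,DE)=139/4, d(DE,G)=29, d(DE,I)=83/2, d(DE,P)=99/2, d(DE,Y)=69/2
3. join CL+I (d=17/2) ⇒ CIL; edges |CL|=9/4, |I|=17/4
  updated: d(CIL,DE)=37, d(CIL,G)=37, d(CIL,P)=35, d(CIL,Y)=139/3
4. join P+Y (d=23) ⇒ PY; edges |P|=23/2, |Y|=23/2
  updated: d(CIL,PY)=122/3, d(DE,PY)=42, d(G,PY)=46
5. join DE+G (d=29) ⇒ DEG; edges |DE|=12, |G|=29/2
  updated: d(CIL,DEG)=37, d(DEG,PY)=130/3
6. join CIL+DEG (d=37) ⇒ CDEGIL; edges |CIL|=57/4, |DEG|=4
  updated: d(CDEGIL,PY)=42
7. join CDEGIL+PY (d=42) ⇒ CDEGILPY; edges |CDEGIL|=5/2, |PY|=19/2
final tree: ((((C:2,L:2):9/4,I:17/4):57/4,((D:5/2,E:5/2):12,G:29/2):4):5/2,(P:23/2,Y:23/2):19/2)
total length: 381/4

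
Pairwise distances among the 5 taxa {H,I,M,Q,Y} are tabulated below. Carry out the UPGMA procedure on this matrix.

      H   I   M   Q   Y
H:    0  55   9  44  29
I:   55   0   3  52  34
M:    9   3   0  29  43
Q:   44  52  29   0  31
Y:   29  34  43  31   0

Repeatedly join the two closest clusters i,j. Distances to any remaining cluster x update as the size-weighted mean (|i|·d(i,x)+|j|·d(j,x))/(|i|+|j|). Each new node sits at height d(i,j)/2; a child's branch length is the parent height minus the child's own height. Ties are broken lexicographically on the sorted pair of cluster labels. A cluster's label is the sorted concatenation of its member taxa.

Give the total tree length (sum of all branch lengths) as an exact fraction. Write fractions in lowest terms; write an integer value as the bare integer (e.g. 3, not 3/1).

581/8

1. join I+M (d=3) ⇒ IM; edges |I|=3/2, |M|=3/2
  updated: d(H,IM)=32, d(IM,Q)=81/2, d(IM,Y)=77/2
2. join H+Y (d=29) ⇒ HY; edges |H|=29/2, |Y|=29/2
  updated: d(HY,IM)=141/4, d(HY,Q)=75/2
3. join HY+IM (d=141/4) ⇒ HIMY; edges |HY|=25/8, |IM|=129/8
  updated: d(HIMY,Q)=39
4. join HIMY+Q (d=39) ⇒ HIMQY; edges |HIMY|=15/8, |Q|=39/2
final tree: (((H:29/2,Y:29/2):25/8,(I:3/2,M:3/2):129/8):15/8,Q:39/2)
total length: 581/8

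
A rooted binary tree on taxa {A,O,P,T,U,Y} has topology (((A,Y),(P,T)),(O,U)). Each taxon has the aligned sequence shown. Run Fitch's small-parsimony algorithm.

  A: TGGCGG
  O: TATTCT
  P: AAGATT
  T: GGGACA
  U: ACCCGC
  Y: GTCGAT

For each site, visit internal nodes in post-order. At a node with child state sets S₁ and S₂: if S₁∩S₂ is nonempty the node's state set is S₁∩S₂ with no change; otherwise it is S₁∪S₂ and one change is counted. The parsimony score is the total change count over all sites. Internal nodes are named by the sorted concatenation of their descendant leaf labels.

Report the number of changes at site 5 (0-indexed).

AY@0: {T} ∪ {G} = {G,T} (union, +1)
PT@0: {A} ∪ {G} = {A,G} (union, +1)
APTY@0: {G,T} ∩ {A,G} = {G} (intersection, +0)
OU@0: {T} ∪ {A} = {A,T} (union, +1)
AOPTUY@0: {G} ∪ {A,T} = {A,G,T} (union, +1)
AY@1: {G} ∪ {T} = {G,T} (union, +1)
PT@1: {A} ∪ {G} = {A,G} (union, +1)
APTY@1: {G,T} ∩ {A,G} = {G} (intersection, +0)
OU@1: {A} ∪ {C} = {A,C} (union, +1)
AOPTUY@1: {G} ∪ {A,C} = {A,C,G} (union, +1)
AY@2: {G} ∪ {C} = {C,G} (union, +1)
PT@2: {G} ∩ {G} = {G} (intersection, +0)
APTY@2: {C,G} ∩ {G} = {G} (intersection, +0)
OU@2: {T} ∪ {C} = {C,T} (union, +1)
AOPTUY@2: {G} ∪ {C,T} = {C,G,T} (union, +1)
AY@3: {C} ∪ {G} = {C,G} (union, +1)
PT@3: {A} ∩ {A} = {A} (intersection, +0)
APTY@3: {C,G} ∪ {A} = {A,C,G} (union, +1)
OU@3: {T} ∪ {C} = {C,T} (union, +1)
AOPTUY@3: {A,C,G} ∩ {C,T} = {C} (intersection, +0)
AY@4: {G} ∪ {A} = {A,G} (union, +1)
PT@4: {T} ∪ {C} = {C,T} (union, +1)
APTY@4: {A,G} ∪ {C,T} = {A,C,G,T} (union, +1)
OU@4: {C} ∪ {G} = {C,G} (union, +1)
AOPTUY@4: {A,C,G,T} ∩ {C,G} = {C,G} (intersection, +0)
AY@5: {G} ∪ {T} = {G,T} (union, +1)
PT@5: {T} ∪ {A} = {A,T} (union, +1)
APTY@5: {G,T} ∩ {A,T} = {T} (intersection, +0)
OU@5: {T} ∪ {C} = {C,T} (union, +1)
AOPTUY@5: {T} ∩ {C,T} = {T} (intersection, +0)
per-site changes: [4, 4, 3, 3, 4, 3]; total = 21

3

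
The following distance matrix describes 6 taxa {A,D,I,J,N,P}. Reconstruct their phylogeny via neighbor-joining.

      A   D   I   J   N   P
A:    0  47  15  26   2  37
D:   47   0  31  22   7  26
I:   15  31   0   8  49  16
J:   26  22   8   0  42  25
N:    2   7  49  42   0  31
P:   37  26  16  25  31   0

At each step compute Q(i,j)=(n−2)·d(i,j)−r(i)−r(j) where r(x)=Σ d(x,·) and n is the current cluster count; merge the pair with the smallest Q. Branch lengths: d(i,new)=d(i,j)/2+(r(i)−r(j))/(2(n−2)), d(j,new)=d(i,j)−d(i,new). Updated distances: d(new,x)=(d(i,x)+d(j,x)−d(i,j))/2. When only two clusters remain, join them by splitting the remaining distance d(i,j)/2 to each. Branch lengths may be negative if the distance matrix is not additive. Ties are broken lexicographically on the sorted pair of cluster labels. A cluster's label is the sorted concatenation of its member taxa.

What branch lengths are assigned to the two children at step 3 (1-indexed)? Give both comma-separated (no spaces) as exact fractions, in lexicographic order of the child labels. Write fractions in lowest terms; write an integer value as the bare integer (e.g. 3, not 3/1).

49/8,83/8

1. join A+N (d=2, Q=-250) ⇒ AN; edges |A|=1/2, |N|=3/2
  updated: d(AN,D)=26, d(AN,I)=31, d(AN,J)=33, d(AN,P)=33
2. join AN+D (d=26, Q=-150) ⇒ ADN; edges |AN|=16, |D|=10
  updated: d(ADN,I)=18, d(ADN,J)=29/2, d(ADN,P)=33/2
3. join ADN+P (d=33/2, Q=-147/2) ⇒ ADNP; edges |ADN|=49/8, |P|=83/8
  updated: d(ADNP,I)=35/4, d(ADNP,J)=23/2
4. join ADNP+I (d=35/4, Q=-113/4) ⇒ ADINP; edges |ADNP|=49/8, |I|=21/8
  updated: d(ADINP,J)=43/8
5. join ADINP+J (d=43/8) ⇒ ADIJNP; edges |ADINP|=43/16, |J|=43/16
final tree: (((((A:1/2,N:3/2):16,D:10):49/8,P:83/8):49/8,I:21/8):43/16,J:43/16)
total length: 469/8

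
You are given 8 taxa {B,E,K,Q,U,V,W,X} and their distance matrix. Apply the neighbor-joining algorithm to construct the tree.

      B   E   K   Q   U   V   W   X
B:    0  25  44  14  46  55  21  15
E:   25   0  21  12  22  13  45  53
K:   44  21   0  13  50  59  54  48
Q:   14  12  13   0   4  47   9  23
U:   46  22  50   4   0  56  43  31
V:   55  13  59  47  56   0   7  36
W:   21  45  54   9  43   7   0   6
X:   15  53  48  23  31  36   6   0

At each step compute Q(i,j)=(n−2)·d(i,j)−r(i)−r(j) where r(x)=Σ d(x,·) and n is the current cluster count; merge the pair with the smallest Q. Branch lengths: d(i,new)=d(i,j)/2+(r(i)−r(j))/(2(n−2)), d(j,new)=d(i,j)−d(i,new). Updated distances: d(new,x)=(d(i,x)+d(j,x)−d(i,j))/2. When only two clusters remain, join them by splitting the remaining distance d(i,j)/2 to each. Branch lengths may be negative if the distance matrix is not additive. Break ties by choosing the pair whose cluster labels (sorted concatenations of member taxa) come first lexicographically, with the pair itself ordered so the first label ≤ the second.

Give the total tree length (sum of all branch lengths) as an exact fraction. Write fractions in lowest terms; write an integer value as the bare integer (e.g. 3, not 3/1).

703/8

1. join V+W (d=7, Q=-416) ⇒ VW; edges |V|=65/6, |W|=-23/6
  updated: d(B,VW)=69/2, d(E,VW)=51/2, d(K,VW)=53, d(Q,VW)=49/2, d(U,VW)=46, d(VW,X)=35/2
2. join VW+X (d=35/2, Q=-301) ⇒ VWX; edges |VW|=101/10, |X|=37/5
  updated: d(B,VWX)=16, d(E,VWX)=61/2, d(K,VWX)=167/4, d(Q,VWX)=15, d(U,VWX)=119/4
3. join B+VWX (d=16, Q=-214) ⇒ BVWX; edges |B|=19/2, |VWX|=13/2
  updated: d(BVWX,E)=79/4, d(BVWX,K)=279/8, d(BVWX,Q)=13/2, d(BVWX,U)=239/8
4. join E+K (d=21, Q=-1045/8) ⇒ EK; edges |E|=151/48, |K|=857/48
  updated: d(BVWX,EK)=269/16, d(EK,Q)=2, d(EK,U)=51/2
5. join BVWX+EK (d=269/16, Q=-511/8) ⇒ BEKVWX; edges |BVWX|=85/8, |EK|=99/16
  updated: d(BEKVWX,Q)=-133/32, d(BEKVWX,U)=617/32
6. join BEKVWX+Q (d=-133/32, Q=-153/8) ⇒ BEKQVWX; edges |BEKVWX|=89/16, |Q|=-311/32
  updated: d(BEKQVWX,U)=439/32
7. join BEKQVWX+U (d=439/32) ⇒ BEKQUVWX; edges |BEKQVWX|=439/64, |U|=439/64
final tree: ((((B:19/2,((V:65/6,W:-23/6):101/10,X:37/5):13/2):85/8,(E:151/48,K:857/48):99/16):89/16,Q:-311/32):439/64,U:439/64)
total length: 703/8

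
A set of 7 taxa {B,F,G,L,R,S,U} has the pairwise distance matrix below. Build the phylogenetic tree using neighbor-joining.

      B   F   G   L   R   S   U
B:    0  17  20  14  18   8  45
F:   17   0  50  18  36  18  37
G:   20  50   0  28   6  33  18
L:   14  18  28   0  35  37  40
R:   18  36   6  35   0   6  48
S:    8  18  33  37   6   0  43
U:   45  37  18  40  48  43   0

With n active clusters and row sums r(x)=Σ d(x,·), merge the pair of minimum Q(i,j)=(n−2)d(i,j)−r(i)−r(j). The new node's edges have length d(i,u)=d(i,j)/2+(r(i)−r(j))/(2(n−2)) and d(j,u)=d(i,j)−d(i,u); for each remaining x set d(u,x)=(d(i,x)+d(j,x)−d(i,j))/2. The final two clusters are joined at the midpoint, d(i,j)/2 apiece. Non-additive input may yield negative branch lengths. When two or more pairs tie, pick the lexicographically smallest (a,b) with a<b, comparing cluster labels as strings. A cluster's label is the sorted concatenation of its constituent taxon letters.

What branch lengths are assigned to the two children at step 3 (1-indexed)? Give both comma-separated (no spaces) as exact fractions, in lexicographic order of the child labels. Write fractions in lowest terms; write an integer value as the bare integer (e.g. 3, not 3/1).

115/12,101/12

step 1: merge (G,U) at d=18, Q=-296; branch lengths G→7/5, U→83/5; new cluster GU
  updated: d(B,GU)=47/2, d(F,GU)=69/2, d(GU,L)=25, d(GU,R)=18, d(GU,S)=29
step 2: merge (R,S) at d=6, Q=-187; branch lengths R→39/8, S→9/8; new cluster RS
  updated: d(B,RS)=10, d(F,RS)=24, d(GU,RS)=41/2, d(L,RS)=33
step 3: merge (F,L) at d=18, Q=-259/2; branch lengths F→115/12, L→101/12; new cluster FL
  updated: d(B,FL)=13/2, d(FL,GU)=83/4, d(FL,RS)=39/2
step 4: merge (B,FL) at d=13/2, Q=-295/4; branch lengths B→25/16, FL→79/16; new cluster BFL
  updated: d(BFL,GU)=151/8, d(BFL,RS)=23/2
step 5: merge (BFL,GU) at d=151/8, Q=-407/8; branch lengths BFL→79/16, GU→223/16; new cluster BFGLU
  updated: d(BFGLU,RS)=105/16
step 6: merge (BFGLU,RS) at d=105/16; branch lengths BFGLU→105/32, RS→105/32; new cluster BFGLRSU
final tree: (((B:25/16,(F:115/12,L:101/12):79/16):79/16,(G:7/5,U:83/5):223/16):105/32,(R:39/8,S:9/8):105/32)
total length: 1183/16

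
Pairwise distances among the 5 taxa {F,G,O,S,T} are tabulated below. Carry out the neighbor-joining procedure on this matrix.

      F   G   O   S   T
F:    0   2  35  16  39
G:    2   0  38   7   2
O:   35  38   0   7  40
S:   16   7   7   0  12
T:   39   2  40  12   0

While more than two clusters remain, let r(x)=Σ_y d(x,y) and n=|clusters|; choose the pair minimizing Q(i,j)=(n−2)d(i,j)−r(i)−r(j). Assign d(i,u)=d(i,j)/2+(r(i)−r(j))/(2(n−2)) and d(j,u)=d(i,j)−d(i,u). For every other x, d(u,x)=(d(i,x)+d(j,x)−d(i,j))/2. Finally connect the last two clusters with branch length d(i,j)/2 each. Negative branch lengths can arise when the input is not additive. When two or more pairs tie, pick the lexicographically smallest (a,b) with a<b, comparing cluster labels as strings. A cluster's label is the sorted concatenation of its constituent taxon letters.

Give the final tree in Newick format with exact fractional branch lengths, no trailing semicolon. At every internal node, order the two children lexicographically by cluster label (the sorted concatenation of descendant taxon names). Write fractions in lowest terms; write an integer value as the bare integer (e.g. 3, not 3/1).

iteration 1: select O,S (d=7, Q=-141); attach at lengths (33/2, -19/2); label the merged cluster OS
  updated: d(F,OS)=22, d(G,OS)=19, d(OS,T)=45/2
iteration 2: select F,OS (d=22, Q=-165/2); attach at lengths (87/8, 89/8); label the merged cluster FOS
  updated: d(FOS,G)=-1/2, d(FOS,T)=79/4
iteration 3: select FOS,G (d=-1/2, Q=-85/4); attach at lengths (69/8, -73/8); label the merged cluster FGOS
  updated: d(FGOS,T)=89/8
iteration 4: select FGOS,T (d=89/8); attach at lengths (89/16, 89/16); label the merged cluster FGOST
final tree: (((F:87/8,(O:33/2,S:-19/2):89/8):69/8,G:-73/8):89/16,T:89/16)
total length: 317/8

(((F:87/8,(O:33/2,S:-19/2):89/8):69/8,G:-73/8):89/16,T:89/16)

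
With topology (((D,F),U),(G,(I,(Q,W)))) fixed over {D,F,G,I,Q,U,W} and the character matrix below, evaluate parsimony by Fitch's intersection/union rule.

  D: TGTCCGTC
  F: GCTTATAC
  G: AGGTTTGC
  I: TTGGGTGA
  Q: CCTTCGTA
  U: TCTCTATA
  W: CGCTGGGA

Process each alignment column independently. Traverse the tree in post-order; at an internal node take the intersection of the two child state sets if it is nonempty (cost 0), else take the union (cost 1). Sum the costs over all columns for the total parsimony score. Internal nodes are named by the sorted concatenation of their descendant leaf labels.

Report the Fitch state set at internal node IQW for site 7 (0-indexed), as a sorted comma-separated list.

site 0, node DF: D={T} ∪ F={G} → {G,T} (+1)
site 0, node DFU: DF={G,T} ∩ U={T} → {T} (+0)
site 0, node QW: Q={C} ∩ W={C} → {C} (+0)
site 0, node IQW: I={T} ∪ QW={C} → {C,T} (+1)
site 0, node GIQW: G={A} ∪ IQW={C,T} → {A,C,T} (+1)
site 0, node DFGIQUW: DFU={T} ∩ GIQW={A,C,T} → {T} (+0)
site 1, node DF: D={G} ∪ F={C} → {C,G} (+1)
site 1, node DFU: DF={C,G} ∩ U={C} → {C} (+0)
site 1, node QW: Q={C} ∪ W={G} → {C,G} (+1)
site 1, node IQW: I={T} ∪ QW={C,G} → {C,G,T} (+1)
site 1, node GIQW: G={G} ∩ IQW={C,G,T} → {G} (+0)
site 1, node DFGIQUW: DFU={C} ∪ GIQW={G} → {C,G} (+1)
site 2, node DF: D={T} ∩ F={T} → {T} (+0)
site 2, node DFU: DF={T} ∩ U={T} → {T} (+0)
site 2, node QW: Q={T} ∪ W={C} → {C,T} (+1)
site 2, node IQW: I={G} ∪ QW={C,T} → {C,G,T} (+1)
site 2, node GIQW: G={G} ∩ IQW={C,G,T} → {G} (+0)
site 2, node DFGIQUW: DFU={T} ∪ GIQW={G} → {G,T} (+1)
site 3, node DF: D={C} ∪ F={T} → {C,T} (+1)
site 3, node DFU: DF={C,T} ∩ U={C} → {C} (+0)
site 3, node QW: Q={T} ∩ W={T} → {T} (+0)
site 3, node IQW: I={G} ∪ QW={T} → {G,T} (+1)
site 3, node GIQW: G={T} ∩ IQW={G,T} → {T} (+0)
site 3, node DFGIQUW: DFU={C} ∪ GIQW={T} → {C,T} (+1)
site 4, node DF: D={C} ∪ F={A} → {A,C} (+1)
site 4, node DFU: DF={A,C} ∪ U={T} → {A,C,T} (+1)
site 4, node QW: Q={C} ∪ W={G} → {C,G} (+1)
site 4, node IQW: I={G} ∩ QW={C,G} → {G} (+0)
site 4, node GIQW: G={T} ∪ IQW={G} → {G,T} (+1)
site 4, node DFGIQUW: DFU={A,C,T} ∩ GIQW={G,T} → {T} (+0)
site 5, node DF: D={G} ∪ F={T} → {G,T} (+1)
site 5, node DFU: DF={G,T} ∪ U={A} → {A,G,T} (+1)
site 5, node QW: Q={G} ∩ W={G} → {G} (+0)
site 5, node IQW: I={T} ∪ QW={G} → {G,T} (+1)
site 5, node GIQW: G={T} ∩ IQW={G,T} → {T} (+0)
site 5, node DFGIQUW: DFU={A,G,T} ∩ GIQW={T} → {T} (+0)
site 6, node DF: D={T} ∪ F={A} → {A,T} (+1)
site 6, node DFU: DF={A,T} ∩ U={T} → {T} (+0)
site 6, node QW: Q={T} ∪ W={G} → {G,T} (+1)
site 6, node IQW: I={G} ∩ QW={G,T} → {G} (+0)
site 6, node GIQW: G={G} ∩ IQW={G} → {G} (+0)
site 6, node DFGIQUW: DFU={T} ∪ GIQW={G} → {G,T} (+1)
site 7, node DF: D={C} ∩ F={C} → {C} (+0)
site 7, node DFU: DF={C} ∪ U={A} → {A,C} (+1)
site 7, node QW: Q={A} ∩ W={A} → {A} (+0)
site 7, node IQW: I={A} ∩ QW={A} → {A} (+0)
site 7, node GIQW: G={C} ∪ IQW={A} → {A,C} (+1)
site 7, node DFGIQUW: DFU={A,C} ∩ GIQW={A,C} → {A,C} (+0)
per-site changes: [3, 4, 3, 3, 4, 3, 3, 2]; total = 25

A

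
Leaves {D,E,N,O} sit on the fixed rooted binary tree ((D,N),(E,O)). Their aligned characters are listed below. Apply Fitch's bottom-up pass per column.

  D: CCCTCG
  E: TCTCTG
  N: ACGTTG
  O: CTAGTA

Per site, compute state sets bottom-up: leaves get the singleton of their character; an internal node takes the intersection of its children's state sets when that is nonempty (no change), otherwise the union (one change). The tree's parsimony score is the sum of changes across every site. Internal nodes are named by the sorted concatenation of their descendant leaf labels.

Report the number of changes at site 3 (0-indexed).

2

[col 0] DN: children D:{C}, N:{A} ∪→ {A,C}; cost 1
[col 0] EO: children E:{T}, O:{C} ∪→ {C,T}; cost 1
[col 0] DENO: children DN:{A,C}, EO:{C,T} ∩→ {C}; cost 0
[col 1] DN: children D:{C}, N:{C} ∩→ {C}; cost 0
[col 1] EO: children E:{C}, O:{T} ∪→ {C,T}; cost 1
[col 1] DENO: children DN:{C}, EO:{C,T} ∩→ {C}; cost 0
[col 2] DN: children D:{C}, N:{G} ∪→ {C,G}; cost 1
[col 2] EO: children E:{T}, O:{A} ∪→ {A,T}; cost 1
[col 2] DENO: children DN:{C,G}, EO:{A,T} ∪→ {A,C,G,T}; cost 1
[col 3] DN: children D:{T}, N:{T} ∩→ {T}; cost 0
[col 3] EO: children E:{C}, O:{G} ∪→ {C,G}; cost 1
[col 3] DENO: children DN:{T}, EO:{C,G} ∪→ {C,G,T}; cost 1
[col 4] DN: children D:{C}, N:{T} ∪→ {C,T}; cost 1
[col 4] EO: children E:{T}, O:{T} ∩→ {T}; cost 0
[col 4] DENO: children DN:{C,T}, EO:{T} ∩→ {T}; cost 0
[col 5] DN: children D:{G}, N:{G} ∩→ {G}; cost 0
[col 5] EO: children E:{G}, O:{A} ∪→ {A,G}; cost 1
[col 5] DENO: children DN:{G}, EO:{A,G} ∩→ {G}; cost 0
per-site changes: [2, 1, 3, 2, 1, 1]; total = 10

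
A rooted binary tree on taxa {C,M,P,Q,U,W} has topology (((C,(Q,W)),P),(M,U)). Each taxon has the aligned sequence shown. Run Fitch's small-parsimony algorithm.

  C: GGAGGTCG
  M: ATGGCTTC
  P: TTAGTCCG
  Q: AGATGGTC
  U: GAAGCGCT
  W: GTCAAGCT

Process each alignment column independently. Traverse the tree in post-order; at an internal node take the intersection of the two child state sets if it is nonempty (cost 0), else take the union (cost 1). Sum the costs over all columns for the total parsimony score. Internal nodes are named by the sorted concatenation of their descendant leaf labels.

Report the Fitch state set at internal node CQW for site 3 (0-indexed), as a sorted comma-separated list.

A,G,T

QW@0: {A} ∪ {G} = {A,G} (union, +1)
CQW@0: {G} ∩ {A,G} = {G} (intersection, +0)
CPQW@0: {G} ∪ {T} = {G,T} (union, +1)
MU@0: {A} ∪ {G} = {A,G} (union, +1)
CMPQUW@0: {G,T} ∩ {A,G} = {G} (intersection, +0)
QW@1: {G} ∪ {T} = {G,T} (union, +1)
CQW@1: {G} ∩ {G,T} = {G} (intersection, +0)
CPQW@1: {G} ∪ {T} = {G,T} (union, +1)
MU@1: {T} ∪ {A} = {A,T} (union, +1)
CMPQUW@1: {G,T} ∩ {A,T} = {T} (intersection, +0)
QW@2: {A} ∪ {C} = {A,C} (union, +1)
CQW@2: {A} ∩ {A,C} = {A} (intersection, +0)
CPQW@2: {A} ∩ {A} = {A} (intersection, +0)
MU@2: {G} ∪ {A} = {A,G} (union, +1)
CMPQUW@2: {A} ∩ {A,G} = {A} (intersection, +0)
QW@3: {T} ∪ {A} = {A,T} (union, +1)
CQW@3: {G} ∪ {A,T} = {A,G,T} (union, +1)
CPQW@3: {A,G,T} ∩ {G} = {G} (intersection, +0)
MU@3: {G} ∩ {G} = {G} (intersection, +0)
CMPQUW@3: {G} ∩ {G} = {G} (intersection, +0)
QW@4: {G} ∪ {A} = {A,G} (union, +1)
CQW@4: {G} ∩ {A,G} = {G} (intersection, +0)
CPQW@4: {G} ∪ {T} = {G,T} (union, +1)
MU@4: {C} ∩ {C} = {C} (intersection, +0)
CMPQUW@4: {G,T} ∪ {C} = {C,G,T} (union, +1)
QW@5: {G} ∩ {G} = {G} (intersection, +0)
CQW@5: {T} ∪ {G} = {G,T} (union, +1)
CPQW@5: {G,T} ∪ {C} = {C,G,T} (union, +1)
MU@5: {T} ∪ {G} = {G,T} (union, +1)
CMPQUW@5: {C,G,T} ∩ {G,T} = {G,T} (intersection, +0)
QW@6: {T} ∪ {C} = {C,T} (union, +1)
CQW@6: {C} ∩ {C,T} = {C} (intersection, +0)
CPQW@6: {C} ∩ {C} = {C} (intersection, +0)
MU@6: {T} ∪ {C} = {C,T} (union, +1)
CMPQUW@6: {C} ∩ {C,T} = {C} (intersection, +0)
QW@7: {C} ∪ {T} = {C,T} (union, +1)
CQW@7: {G} ∪ {C,T} = {C,G,T} (union, +1)
CPQW@7: {C,G,T} ∩ {G} = {G} (intersection, +0)
MU@7: {C} ∪ {T} = {C,T} (union, +1)
CMPQUW@7: {G} ∪ {C,T} = {C,G,T} (union, +1)
per-site changes: [3, 3, 2, 2, 3, 3, 2, 4]; total = 22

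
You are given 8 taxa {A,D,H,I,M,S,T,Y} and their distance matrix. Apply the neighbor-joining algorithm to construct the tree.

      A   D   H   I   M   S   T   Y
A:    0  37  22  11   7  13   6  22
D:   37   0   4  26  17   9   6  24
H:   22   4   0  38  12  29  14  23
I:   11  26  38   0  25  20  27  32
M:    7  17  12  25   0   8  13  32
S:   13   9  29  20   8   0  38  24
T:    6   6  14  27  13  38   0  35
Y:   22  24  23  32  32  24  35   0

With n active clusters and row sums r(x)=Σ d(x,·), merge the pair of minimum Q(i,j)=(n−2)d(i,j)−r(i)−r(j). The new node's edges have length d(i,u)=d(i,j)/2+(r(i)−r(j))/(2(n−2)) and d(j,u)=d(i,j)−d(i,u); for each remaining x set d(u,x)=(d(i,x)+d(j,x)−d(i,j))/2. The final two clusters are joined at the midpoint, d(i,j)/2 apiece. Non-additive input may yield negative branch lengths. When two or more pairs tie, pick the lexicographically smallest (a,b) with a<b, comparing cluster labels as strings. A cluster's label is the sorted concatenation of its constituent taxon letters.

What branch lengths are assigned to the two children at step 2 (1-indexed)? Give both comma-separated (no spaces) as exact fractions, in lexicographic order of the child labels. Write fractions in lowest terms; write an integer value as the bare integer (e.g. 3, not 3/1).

1. join D+H (d=4, Q=-241) ⇒ DH; edges |D|=5/12, |H|=43/12
  updated: d(A,DH)=55/2, d(DH,I)=30, d(DH,M)=25/2, d(DH,S)=17, d(DH,T)=8, d(DH,Y)=43/2
2. join DH+T (d=8, Q=-407/2) ⇒ DHT; edges |DH|=59/20, |T|=101/20
  updated: d(A,DHT)=51/4, d(DHT,I)=49/2, d(DHT,M)=35/4, d(DHT,S)=47/2, d(DHT,Y)=97/4
3. join DHT+M (d=35/4, Q=-279/2) ⇒ DHMT; edges |DHT|=6, |M|=11/4
  updated: d(A,DHMT)=11/2, d(DHMT,I)=163/8, d(DHMT,S)=91/8, d(DHMT,Y)=95/4
4. join A+I (d=11, Q=-815/8) ⇒ AI; edges |A|=3/16, |I|=173/16
  updated: d(AI,DHMT)=119/16, d(AI,S)=11, d(AI,Y)=43/2
5. join AI+DHMT (d=119/16, Q=-541/8) ⇒ ADHIMT; edges |AI|=49/16, |DHMT|=35/8
  updated: d(ADHIMT,S)=239/32, d(ADHIMT,Y)=605/32
6. join ADHIMT+S (d=239/32, Q=-403/8) ⇒ ADHIMST; edges |ADHIMT|=19/16, |S|=201/32
  updated: d(ADHIMST,Y)=567/32
7. join ADHIMST+Y (d=567/32) ⇒ ADHIMSTY; edges |ADHIMST|=567/64, |Y|=567/64
final tree: ((((A:3/16,I:173/16):49/16,(((D:5/12,H:43/12):59/20,T:101/20):6,M:11/4):35/8):19/16,S:201/32):567/64,Y:567/64)
total length: 515/8

59/20,101/20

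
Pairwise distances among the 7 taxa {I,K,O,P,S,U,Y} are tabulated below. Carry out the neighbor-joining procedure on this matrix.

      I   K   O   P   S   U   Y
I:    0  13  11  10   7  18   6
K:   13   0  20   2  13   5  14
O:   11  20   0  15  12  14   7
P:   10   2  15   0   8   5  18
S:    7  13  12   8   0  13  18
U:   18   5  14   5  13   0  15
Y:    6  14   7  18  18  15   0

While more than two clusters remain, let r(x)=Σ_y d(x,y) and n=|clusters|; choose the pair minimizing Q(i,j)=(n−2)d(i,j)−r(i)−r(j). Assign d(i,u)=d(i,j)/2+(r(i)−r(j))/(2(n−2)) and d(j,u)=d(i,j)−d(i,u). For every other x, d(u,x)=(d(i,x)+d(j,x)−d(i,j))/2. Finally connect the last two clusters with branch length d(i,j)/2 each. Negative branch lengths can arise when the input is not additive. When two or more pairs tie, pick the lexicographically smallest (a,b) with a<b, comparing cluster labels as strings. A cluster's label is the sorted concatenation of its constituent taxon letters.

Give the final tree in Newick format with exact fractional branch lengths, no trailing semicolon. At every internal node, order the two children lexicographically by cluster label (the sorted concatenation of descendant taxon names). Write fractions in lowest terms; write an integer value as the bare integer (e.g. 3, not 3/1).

(((((I:19/8,(O:18/5,Y:17/5):21/8):3,S:15/4):167/32,P:-3/32):35/32,K:51/32):109/64,U:109/64)

1. join O+Y (d=7, Q=-122) ⇒ OY; edges |O|=18/5, |Y|=17/5
  updated: d(I,OY)=5, d(K,OY)=27/2, d(OY,P)=13, d(OY,S)=23/2, d(OY,U)=11
2. join I+OY (d=5, Q=-87) ⇒ IOY; edges |I|=19/8, |OY|=21/8
  updated: d(IOY,K)=43/4, d(IOY,P)=9, d(IOY,S)=27/4, d(IOY,U)=12
3. join IOY+S (d=27/4, Q=-59) ⇒ IOSY; edges |IOY|=3, |S|=15/4
  updated: d(IOSY,K)=17/2, d(IOSY,P)=41/8, d(IOSY,U)=73/8
4. join IOSY+P (d=41/8, Q=-197/8) ⇒ IOPSY; edges |IOSY|=167/32, |P|=-3/32
  updated: d(IOPSY,K)=43/16, d(IOPSY,U)=9/2
5. join IOPSY+K (d=43/16, Q=-195/16) ⇒ IKOPSY; edges |IOPSY|=35/32, |K|=51/32
  updated: d(IKOPSY,U)=109/32
6. join IKOPSY+U (d=109/32) ⇒ IKOPSUY; edges |IKOPSY|=109/64, |U|=109/64
final tree: (((((I:19/8,(O:18/5,Y:17/5):21/8):3,S:15/4):167/32,P:-3/32):35/32,K:51/32):109/64,U:109/64)
total length: 959/32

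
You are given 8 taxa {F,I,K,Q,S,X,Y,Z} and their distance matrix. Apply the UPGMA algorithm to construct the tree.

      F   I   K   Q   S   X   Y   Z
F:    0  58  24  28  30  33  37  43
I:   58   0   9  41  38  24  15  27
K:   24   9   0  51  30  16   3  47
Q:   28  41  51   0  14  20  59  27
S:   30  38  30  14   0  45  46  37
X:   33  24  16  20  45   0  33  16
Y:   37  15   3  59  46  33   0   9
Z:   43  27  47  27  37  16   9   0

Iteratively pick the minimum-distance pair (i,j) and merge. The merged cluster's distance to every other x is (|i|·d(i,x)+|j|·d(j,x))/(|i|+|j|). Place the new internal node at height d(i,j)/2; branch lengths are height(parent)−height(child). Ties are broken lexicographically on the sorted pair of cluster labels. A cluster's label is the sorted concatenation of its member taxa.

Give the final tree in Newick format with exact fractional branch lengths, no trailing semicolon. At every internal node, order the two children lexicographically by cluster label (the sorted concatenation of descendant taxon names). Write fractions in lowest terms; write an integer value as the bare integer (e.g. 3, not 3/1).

((F:29/2,(Q:7,S:7):15/2):77/15,((I:6,(K:3/2,Y:3/2):9/2):7,(X:8,Z:8):5):199/30)

1. join K+Y (d=3) ⇒ KY; edges |K|=3/2, |Y|=3/2
  updated: d(F,KY)=61/2, d(I,KY)=12, d(KY,Q)=55, d(KY,S)=38, d(KY,X)=49/2, d(KY,Z)=28
2. join I+KY (d=12) ⇒ IKY; edges |I|=6, |KY|=9/2
  updated: d(F,IKY)=119/3, d(IKY,Q)=151/3, d(IKY,S)=38, d(IKY,X)=73/3, d(IKY,Z)=83/3
3. join Q+S (d=14) ⇒ QS; edges |Q|=7, |S|=7
  updated: d(F,QS)=29, d(IKY,QS)=265/6, d(QS,X)=65/2, d(QS,Z)=32
4. join X+Z (d=16) ⇒ XZ; edges |X|=8, |Z|=8
  updated: d(F,XZ)=38, d(IKY,XZ)=26, d(QS,XZ)=129/4
5. join IKY+XZ (d=26) ⇒ IKXYZ; edges |IKY|=7, |XZ|=5
  updated: d(F,IKXYZ)=39, d(IKXYZ,QS)=197/5
6. join F+QS (d=29) ⇒ FQS; edges |F|=29/2, |QS|=15/2
  updated: d(FQS,IKXYZ)=589/15
7. join FQS+IKXYZ (d=589/15) ⇒ FIKQSXYZ; edges |FQS|=77/15, |IKXYZ|=199/30
final tree: ((F:29/2,(Q:7,S:7):15/2):77/15,((I:6,(K:3/2,Y:3/2):9/2):7,(X:8,Z:8):5):199/30)
total length: 1339/15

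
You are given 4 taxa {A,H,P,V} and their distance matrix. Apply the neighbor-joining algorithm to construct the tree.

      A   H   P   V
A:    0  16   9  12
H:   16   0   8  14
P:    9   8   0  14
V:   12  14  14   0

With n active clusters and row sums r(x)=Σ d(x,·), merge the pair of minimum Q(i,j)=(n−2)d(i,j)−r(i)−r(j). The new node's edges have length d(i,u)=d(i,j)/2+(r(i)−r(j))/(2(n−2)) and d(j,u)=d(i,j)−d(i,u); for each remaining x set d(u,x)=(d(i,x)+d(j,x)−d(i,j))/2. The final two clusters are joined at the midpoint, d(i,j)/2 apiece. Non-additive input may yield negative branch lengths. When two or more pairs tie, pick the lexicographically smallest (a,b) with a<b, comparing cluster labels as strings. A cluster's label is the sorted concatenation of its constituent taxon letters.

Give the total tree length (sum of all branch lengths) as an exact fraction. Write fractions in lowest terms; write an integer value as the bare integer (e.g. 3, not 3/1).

1. join A+V (d=12, Q=-53) ⇒ AV; edges |A|=21/4, |V|=27/4
  updated: d(AV,H)=9, d(AV,P)=11/2
2. join AV+H (d=9, Q=-45/2) ⇒ AHV; edges |AV|=13/4, |H|=23/4
  updated: d(AHV,P)=9/4
3. join AHV+P (d=9/4) ⇒ AHPV; edges |AHV|=9/8, |P|=9/8
final tree: (((A:21/4,V:27/4):13/4,H:23/4):9/8,P:9/8)
total length: 93/4

93/4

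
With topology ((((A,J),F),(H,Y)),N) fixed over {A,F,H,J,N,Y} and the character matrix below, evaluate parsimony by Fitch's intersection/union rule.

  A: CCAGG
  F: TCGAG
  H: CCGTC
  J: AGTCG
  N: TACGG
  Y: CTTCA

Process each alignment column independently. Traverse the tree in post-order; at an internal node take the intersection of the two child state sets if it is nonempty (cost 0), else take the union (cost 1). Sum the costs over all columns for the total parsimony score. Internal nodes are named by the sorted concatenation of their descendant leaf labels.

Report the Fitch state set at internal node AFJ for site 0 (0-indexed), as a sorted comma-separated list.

A,C,T

site 0, node AJ: A={C} ∪ J={A} → {A,C} (+1)
site 0, node AFJ: AJ={A,C} ∪ F={T} → {A,C,T} (+1)
site 0, node HY: H={C} ∩ Y={C} → {C} (+0)
site 0, node AFHJY: AFJ={A,C,T} ∩ HY={C} → {C} (+0)
site 0, node AFHJNY: AFHJY={C} ∪ N={T} → {C,T} (+1)
site 1, node AJ: A={C} ∪ J={G} → {C,G} (+1)
site 1, node AFJ: AJ={C,G} ∩ F={C} → {C} (+0)
site 1, node HY: H={C} ∪ Y={T} → {C,T} (+1)
site 1, node AFHJY: AFJ={C} ∩ HY={C,T} → {C} (+0)
site 1, node AFHJNY: AFHJY={C} ∪ N={A} → {A,C} (+1)
site 2, node AJ: A={A} ∪ J={T} → {A,T} (+1)
site 2, node AFJ: AJ={A,T} ∪ F={G} → {A,G,T} (+1)
site 2, node HY: H={G} ∪ Y={T} → {G,T} (+1)
site 2, node AFHJY: AFJ={A,G,T} ∩ HY={G,T} → {G,T} (+0)
site 2, node AFHJNY: AFHJY={G,T} ∪ N={C} → {C,G,T} (+1)
site 3, node AJ: A={G} ∪ J={C} → {C,G} (+1)
site 3, node AFJ: AJ={C,G} ∪ F={A} → {A,C,G} (+1)
site 3, node HY: H={T} ∪ Y={C} → {C,T} (+1)
site 3, node AFHJY: AFJ={A,C,G} ∩ HY={C,T} → {C} (+0)
site 3, node AFHJNY: AFHJY={C} ∪ N={G} → {C,G} (+1)
site 4, node AJ: A={G} ∩ J={G} → {G} (+0)
site 4, node AFJ: AJ={G} ∩ F={G} → {G} (+0)
site 4, node HY: H={C} ∪ Y={A} → {A,C} (+1)
site 4, node AFHJY: AFJ={G} ∪ HY={A,C} → {A,C,G} (+1)
site 4, node AFHJNY: AFHJY={A,C,G} ∩ N={G} → {G} (+0)
per-site changes: [3, 3, 4, 4, 2]; total = 16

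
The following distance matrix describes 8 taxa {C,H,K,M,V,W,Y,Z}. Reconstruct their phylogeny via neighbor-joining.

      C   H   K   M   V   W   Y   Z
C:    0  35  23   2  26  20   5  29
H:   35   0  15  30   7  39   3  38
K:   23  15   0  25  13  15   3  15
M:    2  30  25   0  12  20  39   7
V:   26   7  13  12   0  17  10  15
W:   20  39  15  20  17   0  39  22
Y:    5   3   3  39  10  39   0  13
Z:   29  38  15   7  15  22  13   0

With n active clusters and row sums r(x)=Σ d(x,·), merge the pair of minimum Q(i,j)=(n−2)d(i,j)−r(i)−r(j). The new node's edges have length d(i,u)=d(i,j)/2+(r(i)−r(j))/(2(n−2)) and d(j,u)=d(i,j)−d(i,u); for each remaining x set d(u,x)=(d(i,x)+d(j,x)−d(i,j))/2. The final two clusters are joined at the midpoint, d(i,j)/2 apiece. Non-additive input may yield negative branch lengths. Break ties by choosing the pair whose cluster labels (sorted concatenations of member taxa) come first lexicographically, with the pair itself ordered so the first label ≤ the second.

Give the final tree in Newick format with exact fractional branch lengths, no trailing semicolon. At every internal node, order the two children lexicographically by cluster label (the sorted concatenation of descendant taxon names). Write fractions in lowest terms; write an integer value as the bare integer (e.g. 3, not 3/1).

1. join C+M (d=2, Q=-263) ⇒ CM; edges |C|=17/12, |M|=7/12
  updated: d(CM,H)=63/2, d(CM,K)=23, d(CM,V)=18, d(CM,W)=19, d(CM,Y)=21, d(CM,Z)=17
2. join H+Y (d=3, Q=-415/2) ⇒ HY; edges |H|=119/20, |Y|=-59/20
  updated: d(CM,HY)=99/4, d(HY,K)=15/2, d(HY,V)=7, d(HY,W)=75/2, d(HY,Z)=24
3. join HY+K (d=15/2, Q=-577/4) ⇒ HKY; edges |HY|=229/32, |K|=11/32
  updated: d(CM,HKY)=161/8, d(HKY,V)=25/4, d(HKY,W)=45/2, d(HKY,Z)=63/4
4. join HKY+V (d=25/4, Q=-817/8) ⇒ HKVY; edges |HKY|=217/48, |V|=83/48
  updated: d(CM,HKVY)=255/16, d(HKVY,W)=133/8, d(HKVY,Z)=49/4
5. join CM+W (d=19, Q=-1145/16) ⇒ CMW; edges |CM|=517/64, |W|=699/64
  updated: d(CMW,HKVY)=217/32, d(CMW,Z)=10
6. join CMW+HKVY (d=217/32, Q=-929/32) ⇒ CHKMVWY; edges |CMW|=145/64, |HKVY|=289/64
  updated: d(CHKMVWY,Z)=495/64
7. join CHKMVWY+Z (d=495/64) ⇒ CHKMVWYZ; edges |CHKMVWY|=495/128, |Z|=495/128
final tree: ((((C:17/12,M:7/12):517/64,W:699/64):145/64,(((H:119/20,Y:-59/20):229/32,K:11/32):217/48,V:83/48):289/64):495/128,Z:495/128)
total length: 3345/64

((((C:17/12,M:7/12):517/64,W:699/64):145/64,(((H:119/20,Y:-59/20):229/32,K:11/32):217/48,V:83/48):289/64):495/128,Z:495/128)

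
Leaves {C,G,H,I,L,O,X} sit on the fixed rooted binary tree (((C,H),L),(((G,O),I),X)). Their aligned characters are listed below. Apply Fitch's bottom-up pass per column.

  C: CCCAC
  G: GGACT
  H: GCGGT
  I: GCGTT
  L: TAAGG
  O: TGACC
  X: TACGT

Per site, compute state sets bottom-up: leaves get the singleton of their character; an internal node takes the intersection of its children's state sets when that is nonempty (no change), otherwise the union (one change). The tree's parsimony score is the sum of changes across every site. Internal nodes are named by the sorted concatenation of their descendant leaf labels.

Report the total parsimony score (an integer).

site 0, node CH: C={C} ∪ H={G} → {C,G} (+1)
site 0, node CHL: CH={C,G} ∪ L={T} → {C,G,T} (+1)
site 0, node GO: G={G} ∪ O={T} → {G,T} (+1)
site 0, node GIO: GO={G,T} ∩ I={G} → {G} (+0)
site 0, node GIOX: GIO={G} ∪ X={T} → {G,T} (+1)
site 0, node CGHILOX: CHL={C,G,T} ∩ GIOX={G,T} → {G,T} (+0)
site 1, node CH: C={C} ∩ H={C} → {C} (+0)
site 1, node CHL: CH={C} ∪ L={A} → {A,C} (+1)
site 1, node GO: G={G} ∩ O={G} → {G} (+0)
site 1, node GIO: GO={G} ∪ I={C} → {C,G} (+1)
site 1, node GIOX: GIO={C,G} ∪ X={A} → {A,C,G} (+1)
site 1, node CGHILOX: CHL={A,C} ∩ GIOX={A,C,G} → {A,C} (+0)
site 2, node CH: C={C} ∪ H={G} → {C,G} (+1)
site 2, node CHL: CH={C,G} ∪ L={A} → {A,C,G} (+1)
site 2, node GO: G={A} ∩ O={A} → {A} (+0)
site 2, node GIO: GO={A} ∪ I={G} → {A,G} (+1)
site 2, node GIOX: GIO={A,G} ∪ X={C} → {A,C,G} (+1)
site 2, node CGHILOX: CHL={A,C,G} ∩ GIOX={A,C,G} → {A,C,G} (+0)
site 3, node CH: C={A} ∪ H={G} → {A,G} (+1)
site 3, node CHL: CH={A,G} ∩ L={G} → {G} (+0)
site 3, node GO: G={C} ∩ O={C} → {C} (+0)
site 3, node GIO: GO={C} ∪ I={T} → {C,T} (+1)
site 3, node GIOX: GIO={C,T} ∪ X={G} → {C,G,T} (+1)
site 3, node CGHILOX: CHL={G} ∩ GIOX={C,G,T} → {G} (+0)
site 4, node CH: C={C} ∪ H={T} → {C,T} (+1)
site 4, node CHL: CH={C,T} ∪ L={G} → {C,G,T} (+1)
site 4, node GO: G={T} ∪ O={C} → {C,T} (+1)
site 4, node GIO: GO={C,T} ∩ I={T} → {T} (+0)
site 4, node GIOX: GIO={T} ∩ X={T} → {T} (+0)
site 4, node CGHILOX: CHL={C,G,T} ∩ GIOX={T} → {T} (+0)
per-site changes: [4, 3, 4, 3, 3]; total = 17

17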